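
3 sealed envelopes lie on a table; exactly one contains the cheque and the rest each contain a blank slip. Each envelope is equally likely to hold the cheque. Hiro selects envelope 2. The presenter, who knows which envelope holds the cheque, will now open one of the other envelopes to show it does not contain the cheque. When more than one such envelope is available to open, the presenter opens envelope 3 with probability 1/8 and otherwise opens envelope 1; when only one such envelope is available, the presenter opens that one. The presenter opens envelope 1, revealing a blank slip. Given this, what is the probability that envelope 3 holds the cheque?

Condition on the true location of the cheque.
If it is in envelope 1 (prior 1/3): the presenter opened envelope 1, so this case is ruled out; weight (1/3)·0 = 0.
If it is in envelope 2 (prior 1/3): envelope 3 is available but not opened, probability 7/8; weight (1/3)·(7/8) = 7/24.
If it is in envelope 3 (prior 1/3): only envelope 1 is available, probability 1; weight (1/3)·1 = 1/3.
The weights sum to 5/8.
So P(the cheque in envelope 3 | the presenter opened envelope 1) = (1/3) / (5/8) = 8/15.

8/15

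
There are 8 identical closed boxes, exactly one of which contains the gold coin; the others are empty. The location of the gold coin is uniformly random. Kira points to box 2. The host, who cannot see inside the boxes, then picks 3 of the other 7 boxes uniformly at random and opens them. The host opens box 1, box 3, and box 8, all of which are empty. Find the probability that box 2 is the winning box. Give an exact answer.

1/5

Condition on the true location of the gold coin.
If it is in any of boxes 1, 3, and 8 (prior 1/8 each): that box was opened and seen not to hold the prize — ruled out; weight (1/8)·0 = 0 each.
If it is in any of boxes 2, 4, 5, 6, and 7 (prior 1/8 each): the host picks exactly this set with probability 1/35 regardless, and none is the prize; weight (1/8)·(1/35) = 1/280 each.
The weights sum to 1/56.
So P(the gold coin in box 2 | the host opened box 1, box 3, and box 8) = (1/280) / (1/56) = 1/5.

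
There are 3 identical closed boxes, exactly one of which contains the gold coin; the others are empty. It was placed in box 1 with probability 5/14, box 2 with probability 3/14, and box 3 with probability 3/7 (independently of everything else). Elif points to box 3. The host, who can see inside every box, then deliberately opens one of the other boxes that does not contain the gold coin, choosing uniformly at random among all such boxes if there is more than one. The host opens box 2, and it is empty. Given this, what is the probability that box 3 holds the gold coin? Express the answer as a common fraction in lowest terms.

Consider each possible location of the gold coin in turn.
If it is in box 1 (prior 5/14): the host has no choice, probability 1; weight (5/14)·1 = 5/14.
If it is in box 2 (prior 3/14): the host opened box 2, so this case is ruled out; weight (3/14)·0 = 0.
If it is in box 3 (prior 3/7): the host has 2 equally likely choices, so probability 1/2; weight (3/7)·(1/2) = 3/14.
The weights sum to 4/7.
So P(the gold coin in box 3 | the host opened box 2) = (3/14) / (4/7) = 3/8.

3/8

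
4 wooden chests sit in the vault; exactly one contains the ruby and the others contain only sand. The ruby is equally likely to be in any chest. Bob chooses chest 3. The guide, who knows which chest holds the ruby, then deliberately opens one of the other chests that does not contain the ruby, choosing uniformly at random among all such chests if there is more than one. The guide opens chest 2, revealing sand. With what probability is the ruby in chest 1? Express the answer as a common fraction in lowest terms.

Condition on the true location of the ruby.
If it is in either of chests 1 and 4 (prior 1/4 each): the guide has 2 equally likely choices, so probability 1/2; weight (1/4)·(1/2) = 1/8 each.
If it is in chest 2 (prior 1/4): the guide opened chest 2, so this case is ruled out; weight (1/4)·0 = 0.
If it is in chest 3 (prior 1/4): the guide has 3 equally likely choices, so probability 1/3; weight (1/4)·(1/3) = 1/12.
The weights sum to 1/3.
So P(the ruby in chest 1 | the guide opened chest 2) = (1/8) / (1/3) = 3/8.

3/8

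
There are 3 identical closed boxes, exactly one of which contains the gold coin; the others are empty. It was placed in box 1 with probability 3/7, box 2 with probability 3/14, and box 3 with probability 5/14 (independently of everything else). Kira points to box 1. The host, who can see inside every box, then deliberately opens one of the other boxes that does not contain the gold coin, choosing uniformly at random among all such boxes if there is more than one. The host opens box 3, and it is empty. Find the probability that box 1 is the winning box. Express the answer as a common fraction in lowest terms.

Apply Bayes' rule, conditioning on where the gold coin actually is.
If it is in box 1 (prior 3/7): the host has 2 equally likely choices, so probability 1/2; weight (3/7)·(1/2) = 3/14.
If it is in box 2 (prior 3/14): the host has no choice, probability 1; weight (3/14)·1 = 3/14.
If it is in box 3 (prior 5/14): the host opened box 3, so this case is ruled out; weight (5/14)·0 = 0.
The weights sum to 3/7.
So P(the gold coin in box 1 | the host opened box 3) = (3/14) / (3/7) = 1/2.

1/2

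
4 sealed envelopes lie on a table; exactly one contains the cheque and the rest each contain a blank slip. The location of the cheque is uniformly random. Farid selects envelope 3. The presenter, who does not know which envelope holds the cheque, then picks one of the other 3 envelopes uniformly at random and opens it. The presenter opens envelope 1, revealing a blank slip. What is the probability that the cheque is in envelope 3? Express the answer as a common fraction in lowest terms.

1/3

Apply Bayes' rule, conditioning on where the cheque actually is.
If it is in envelope 1 (prior 1/4): the presenter opened envelope 1, so this case is ruled out; weight (1/4)·0 = 0.
If it is in any of envelopes 2, 3, and 4 (prior 1/4 each): the presenter picks envelope 1 with probability 1/3 regardless, and it is not the prize; weight (1/4)·(1/3) = 1/12 each.
The weights sum to 1/4.
So P(the cheque in envelope 3 | the presenter opened envelope 1) = (1/12) / (1/4) = 1/3.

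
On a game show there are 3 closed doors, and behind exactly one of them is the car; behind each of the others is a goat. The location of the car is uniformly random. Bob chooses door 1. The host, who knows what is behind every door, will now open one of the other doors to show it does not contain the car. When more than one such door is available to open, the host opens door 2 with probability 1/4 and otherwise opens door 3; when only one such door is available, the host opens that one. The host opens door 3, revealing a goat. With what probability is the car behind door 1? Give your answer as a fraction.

Apply Bayes' rule, conditioning on where the car actually is.
If it is behind door 1 (prior 1/3): door 2 is available but not opened, probability 3/4; weight (1/3)·(3/4) = 1/4.
If it is behind door 2 (prior 1/3): only door 3 is available, probability 1; weight (1/3)·1 = 1/3.
If it is behind door 3 (prior 1/3): the host opened door 3, so this case is ruled out; weight (1/3)·0 = 0.
The weights sum to 7/12.
So P(the car behind door 1 | the host opened door 3) = (1/4) / (7/12) = 3/7.

3/7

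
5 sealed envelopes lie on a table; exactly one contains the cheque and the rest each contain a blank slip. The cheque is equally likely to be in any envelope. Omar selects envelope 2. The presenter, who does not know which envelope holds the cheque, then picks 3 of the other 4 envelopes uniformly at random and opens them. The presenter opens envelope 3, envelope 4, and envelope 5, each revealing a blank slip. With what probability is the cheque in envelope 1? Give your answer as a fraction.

1/2

Because the presenter chose which envelopes to open without knowing where the cheque is, the choice is independent of the prize location. Learning that none of the 3 opened envelopes holds the cheque simply rules out those 3 locations and leaves the remaining 2 envelopes still equally likely by symmetry.
So P(the cheque in envelope 1) = 1/2.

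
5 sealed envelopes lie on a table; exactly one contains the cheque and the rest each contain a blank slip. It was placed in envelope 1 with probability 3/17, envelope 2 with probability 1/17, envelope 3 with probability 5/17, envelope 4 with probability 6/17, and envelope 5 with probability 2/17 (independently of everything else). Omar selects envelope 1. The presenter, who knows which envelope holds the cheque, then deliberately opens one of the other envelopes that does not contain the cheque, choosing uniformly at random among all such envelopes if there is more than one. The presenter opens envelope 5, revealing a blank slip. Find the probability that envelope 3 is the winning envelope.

20/57

Consider each possible location of the cheque in turn.
If it is in envelope 1 (prior 3/17): the presenter has 4 equally likely choices, so probability 1/4; weight (3/17)·(1/4) = 3/68.
If it is in envelope 2 (prior 1/17): the presenter has 3 equally likely choices, so probability 1/3; weight (1/17)·(1/3) = 1/51.
If it is in envelope 3 (prior 5/17): the presenter has 3 equally likely choices, so probability 1/3; weight (5/17)·(1/3) = 5/51.
If it is in envelope 4 (prior 6/17): the presenter has 3 equally likely choices, so probability 1/3; weight (6/17)·(1/3) = 2/17.
If it is in envelope 5 (prior 2/17): the presenter opened envelope 5, so this case is ruled out; weight (2/17)·0 = 0.
The weights sum to 19/68.
So P(the cheque in envelope 3 | the presenter opened envelope 5) = (5/51) / (19/68) = 20/57.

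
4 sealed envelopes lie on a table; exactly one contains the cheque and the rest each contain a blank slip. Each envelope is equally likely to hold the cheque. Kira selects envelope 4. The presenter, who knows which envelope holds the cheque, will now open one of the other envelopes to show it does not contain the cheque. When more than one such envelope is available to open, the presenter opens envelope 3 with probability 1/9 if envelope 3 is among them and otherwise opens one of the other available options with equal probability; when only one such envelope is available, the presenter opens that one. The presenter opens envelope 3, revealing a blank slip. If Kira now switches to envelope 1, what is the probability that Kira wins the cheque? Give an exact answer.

Consider each possible location of the cheque in turn.
If it is in any of envelopes 1, 2, and 4 (prior 1/4 each): envelope 3 is available, opened with probability 1/9; weight (1/4)·(1/9) = 1/36 each.
If it is in envelope 3 (prior 1/4): the presenter opened envelope 3, so this case is ruled out; weight (1/4)·0 = 0.
The weights sum to 1/12.
So P(the cheque in envelope 1 | the presenter opened envelope 3) = (1/36) / (1/12) = 1/3.

1/3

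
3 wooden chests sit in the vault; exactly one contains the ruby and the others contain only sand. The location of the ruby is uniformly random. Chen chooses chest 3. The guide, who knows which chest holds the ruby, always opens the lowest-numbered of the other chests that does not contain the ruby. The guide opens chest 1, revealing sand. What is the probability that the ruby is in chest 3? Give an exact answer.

Condition on the true location of the ruby.
If it is in chest 1 (prior 1/3): the guide opened chest 1, so this case is ruled out; weight (1/3)·0 = 0.
If it is in either of chests 2 and 3 (prior 1/3 each): chest 1 is the lowest-numbered option available, probability 1; weight (1/3)·1 = 1/3 each.
The weights sum to 2/3.
So P(the ruby in chest 3 | the guide opened chest 1) = (1/3) / (2/3) = 1/2.

1/2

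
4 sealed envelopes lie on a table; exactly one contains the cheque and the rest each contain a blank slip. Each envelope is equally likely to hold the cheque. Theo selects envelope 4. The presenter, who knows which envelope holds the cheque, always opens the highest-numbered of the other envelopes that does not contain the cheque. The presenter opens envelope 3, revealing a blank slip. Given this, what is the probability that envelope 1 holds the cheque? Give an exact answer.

Consider each possible location of the cheque in turn.
If it is in any of envelopes 1, 2, and 4 (prior 1/4 each): envelope 3 is the highest-numbered option available, probability 1; weight (1/4)·1 = 1/4 each.
If it is in envelope 3 (prior 1/4): the presenter opened envelope 3, so this case is ruled out; weight (1/4)·0 = 0.
The weights sum to 3/4.
So P(the cheque in envelope 1 | the presenter opened envelope 3) = (1/4) / (3/4) = 1/3.

1/3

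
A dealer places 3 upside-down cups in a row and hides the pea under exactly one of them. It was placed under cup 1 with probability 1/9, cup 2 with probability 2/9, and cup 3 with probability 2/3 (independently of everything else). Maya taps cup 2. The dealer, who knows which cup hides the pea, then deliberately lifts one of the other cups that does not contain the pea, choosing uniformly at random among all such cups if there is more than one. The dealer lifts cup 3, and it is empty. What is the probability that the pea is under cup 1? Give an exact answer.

Condition on the true location of the pea.
If it is under cup 1 (prior 1/9): the dealer has no choice, probability 1; weight (1/9)·1 = 1/9.
If it is under cup 2 (prior 2/9): the dealer has 2 equally likely choices, so probability 1/2; weight (2/9)·(1/2) = 1/9.
If it is under cup 3 (prior 2/3): the dealer opened cup 3, so this case is ruled out; weight (2/3)·0 = 0.
The weights sum to 2/9.
So P(the pea under cup 1 | the dealer opened cup 3) = (1/9) / (2/9) = 1/2.

1/2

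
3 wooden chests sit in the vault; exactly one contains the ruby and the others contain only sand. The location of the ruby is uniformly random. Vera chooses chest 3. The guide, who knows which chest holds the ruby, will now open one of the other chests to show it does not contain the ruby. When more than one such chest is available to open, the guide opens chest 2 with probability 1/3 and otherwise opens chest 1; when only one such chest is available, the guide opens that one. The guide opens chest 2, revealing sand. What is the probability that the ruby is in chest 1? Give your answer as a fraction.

3/4

Apply Bayes' rule, conditioning on where the ruby actually is.
If it is in chest 1 (prior 1/3): only chest 2 is available, probability 1; weight (1/3)·1 = 1/3.
If it is in chest 2 (prior 1/3): the guide opened chest 2, so this case is ruled out; weight (1/3)·0 = 0.
If it is in chest 3 (prior 1/3): chest 2 is available, opened with probability 1/3; weight (1/3)·(1/3) = 1/9.
The weights sum to 4/9.
So P(the ruby in chest 1 | the guide opened chest 2) = (1/3) / (4/9) = 3/4.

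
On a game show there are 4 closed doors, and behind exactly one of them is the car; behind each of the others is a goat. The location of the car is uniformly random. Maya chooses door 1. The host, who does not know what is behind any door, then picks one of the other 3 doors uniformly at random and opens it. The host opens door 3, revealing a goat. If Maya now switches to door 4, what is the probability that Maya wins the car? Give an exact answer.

1/3

Because the host chose which door to open without knowing where the car is, the choice is independent of the prize location. Learning that door 3 does not hold the car simply rules out that one location and leaves the remaining 3 doors still equally likely by symmetry.
So P(the car behind door 4) = 1/3.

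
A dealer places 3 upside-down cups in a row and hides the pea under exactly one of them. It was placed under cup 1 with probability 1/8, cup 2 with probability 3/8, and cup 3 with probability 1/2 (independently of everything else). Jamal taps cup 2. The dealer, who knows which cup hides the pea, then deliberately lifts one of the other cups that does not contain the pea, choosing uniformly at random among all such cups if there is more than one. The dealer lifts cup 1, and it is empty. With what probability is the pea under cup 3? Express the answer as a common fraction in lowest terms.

Consider each possible location of the pea in turn.
If it is under cup 1 (prior 1/8): the dealer opened cup 1, so this case is ruled out; weight (1/8)·0 = 0.
If it is under cup 2 (prior 3/8): the dealer has 2 equally likely choices, so probability 1/2; weight (3/8)·(1/2) = 3/16.
If it is under cup 3 (prior 1/2): the dealer has no choice, probability 1; weight (1/2)·1 = 1/2.
The weights sum to 11/16.
So P(the pea under cup 3 | the dealer opened cup 1) = (1/2) / (11/16) = 8/11.

8/11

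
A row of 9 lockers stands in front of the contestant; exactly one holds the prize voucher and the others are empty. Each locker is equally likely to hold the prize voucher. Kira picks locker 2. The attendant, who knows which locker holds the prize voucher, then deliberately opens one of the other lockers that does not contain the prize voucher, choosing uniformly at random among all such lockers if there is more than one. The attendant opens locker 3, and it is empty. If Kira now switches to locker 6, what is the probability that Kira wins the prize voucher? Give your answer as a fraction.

Condition on the true location of the prize voucher.
If it is in any of lockers 1, 4, 5, 6, 7, 8, and 9 (prior 1/9 each): the attendant has 7 equally likely choices, so probability 1/7; weight (1/9)·(1/7) = 1/63 each.
If it is in locker 2 (prior 1/9): the attendant has 8 equally likely choices, so probability 1/8; weight (1/9)·(1/8) = 1/72.
If it is in locker 3 (prior 1/9): the attendant opened locker 3, so this case is ruled out; weight (1/9)·0 = 0.
The weights sum to 1/8.
So P(the prize voucher in locker 6 | the attendant opened locker 3) = (1/63) / (1/8) = 8/63.

8/63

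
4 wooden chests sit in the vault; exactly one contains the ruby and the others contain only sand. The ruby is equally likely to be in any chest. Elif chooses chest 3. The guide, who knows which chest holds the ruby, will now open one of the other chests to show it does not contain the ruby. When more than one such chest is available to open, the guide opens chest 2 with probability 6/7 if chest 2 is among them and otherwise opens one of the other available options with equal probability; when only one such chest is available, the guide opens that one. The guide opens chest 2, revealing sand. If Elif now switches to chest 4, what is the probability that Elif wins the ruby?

1/3

Condition on the true location of the ruby.
If it is in any of chests 1, 3, and 4 (prior 1/4 each): chest 2 is available, opened with probability 6/7; weight (1/4)·(6/7) = 3/14 each.
If it is in chest 2 (prior 1/4): the guide opened chest 2, so this case is ruled out; weight (1/4)·0 = 0.
The weights sum to 9/14.
So P(the ruby in chest 4 | the guide opened chest 2) = (3/14) / (9/14) = 1/3.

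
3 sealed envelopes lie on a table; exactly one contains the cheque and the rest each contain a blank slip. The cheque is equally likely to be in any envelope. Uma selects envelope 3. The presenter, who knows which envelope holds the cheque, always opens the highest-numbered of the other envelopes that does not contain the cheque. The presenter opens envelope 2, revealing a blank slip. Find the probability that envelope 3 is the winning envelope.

Apply Bayes' rule, conditioning on where the cheque actually is.
If it is in either of envelopes 1 and 3 (prior 1/3 each): envelope 2 is the highest-numbered option available, probability 1; weight (1/3)·1 = 1/3 each.
If it is in envelope 2 (prior 1/3): the presenter opened envelope 2, so this case is ruled out; weight (1/3)·0 = 0.
The weights sum to 2/3.
So P(the cheque in envelope 3 | the presenter opened envelope 2) = (1/3) / (2/3) = 1/2.

1/2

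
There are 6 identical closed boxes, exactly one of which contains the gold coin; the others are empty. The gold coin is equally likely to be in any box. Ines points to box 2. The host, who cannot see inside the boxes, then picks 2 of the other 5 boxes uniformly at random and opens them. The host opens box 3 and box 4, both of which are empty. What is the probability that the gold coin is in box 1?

Apply Bayes' rule, conditioning on where the gold coin actually is.
If it is in any of boxes 1, 2, 5, and 6 (prior 1/6 each): the host picks exactly this set with probability 1/10 regardless, and none is the prize; weight (1/6)·(1/10) = 1/60 each.
If it is in either of boxes 3 and 4 (prior 1/6 each): that box was opened and seen not to hold the prize — ruled out; weight (1/6)·0 = 0 each.
The weights sum to 1/15.
So P(the gold coin in box 1 | the host opened box 3 and box 4) = (1/60) / (1/15) = 1/4.

1/4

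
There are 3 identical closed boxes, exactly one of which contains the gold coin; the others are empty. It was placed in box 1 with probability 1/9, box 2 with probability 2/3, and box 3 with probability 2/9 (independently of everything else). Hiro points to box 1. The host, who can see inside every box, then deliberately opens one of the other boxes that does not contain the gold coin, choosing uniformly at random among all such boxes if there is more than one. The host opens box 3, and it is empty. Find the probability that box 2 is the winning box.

Apply Bayes' rule, conditioning on where the gold coin actually is.
If it is in box 1 (prior 1/9): the host has 2 equally likely choices, so probability 1/2; weight (1/9)·(1/2) = 1/18.
If it is in box 2 (prior 2/3): the host has no choice, probability 1; weight (2/3)·1 = 2/3.
If it is in box 3 (prior 2/9): the host opened box 3, so this case is ruled out; weight (2/9)·0 = 0.
The weights sum to 13/18.
So P(the gold coin in box 2 | the host opened box 3) = (2/3) / (13/18) = 12/13.

12/13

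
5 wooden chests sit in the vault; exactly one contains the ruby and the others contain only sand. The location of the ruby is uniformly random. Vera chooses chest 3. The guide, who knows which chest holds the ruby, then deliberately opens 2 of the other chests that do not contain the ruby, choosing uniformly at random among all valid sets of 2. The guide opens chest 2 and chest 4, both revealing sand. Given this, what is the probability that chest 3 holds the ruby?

1/5

Condition on the true location of the ruby.
If it is in either of chests 1 and 5 (prior 1/5 each): the guide has 3 equally likely choices, so probability 1/3; weight (1/5)·(1/3) = 1/15 each.
If it is in either of chests 2 and 4 (prior 1/5 each): that chest was opened and seen not to hold the prize — ruled out; weight (1/5)·0 = 0 each.
If it is in chest 3 (prior 1/5): the guide has 6 equally likely choices, so probability 1/6; weight (1/5)·(1/6) = 1/30.
The weights sum to 1/6.
So P(the ruby in chest 3 | the guide opened chest 2 and chest 4) = (1/30) / (1/6) = 1/5.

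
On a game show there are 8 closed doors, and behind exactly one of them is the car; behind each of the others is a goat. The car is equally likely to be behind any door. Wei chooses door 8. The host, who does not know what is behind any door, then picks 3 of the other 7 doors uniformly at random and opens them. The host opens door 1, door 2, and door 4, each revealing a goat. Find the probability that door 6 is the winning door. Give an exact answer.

1/5

Because the host chose which doors to open without knowing where the car is, the choice is independent of the prize location. Learning that none of the 3 opened doors holds the car simply rules out those 3 locations and leaves the remaining 5 doors still equally likely by symmetry.
So P(the car behind door 6) = 1/5.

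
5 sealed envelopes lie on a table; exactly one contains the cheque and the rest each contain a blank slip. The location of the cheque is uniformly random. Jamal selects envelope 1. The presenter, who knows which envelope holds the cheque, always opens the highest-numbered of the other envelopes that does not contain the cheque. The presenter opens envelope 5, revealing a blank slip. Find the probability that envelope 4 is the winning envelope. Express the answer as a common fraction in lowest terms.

1/4

Condition on the true location of the cheque.
If it is in any of envelopes 1, 2, 3, and 4 (prior 1/5 each): envelope 5 is the highest-numbered option available, probability 1; weight (1/5)·1 = 1/5 each.
If it is in envelope 5 (prior 1/5): the presenter opened envelope 5, so this case is ruled out; weight (1/5)·0 = 0.
The weights sum to 4/5.
So P(the cheque in envelope 4 | the presenter opened envelope 5) = (1/5) / (4/5) = 1/4.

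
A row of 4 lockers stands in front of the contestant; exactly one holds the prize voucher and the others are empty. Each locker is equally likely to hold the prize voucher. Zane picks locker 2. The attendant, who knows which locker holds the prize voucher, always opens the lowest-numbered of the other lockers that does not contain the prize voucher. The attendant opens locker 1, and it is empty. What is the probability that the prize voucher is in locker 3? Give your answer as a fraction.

1/3

Consider each possible location of the prize voucher in turn.
If it is in locker 1 (prior 1/4): the attendant opened locker 1, so this case is ruled out; weight (1/4)·0 = 0.
If it is in any of lockers 2, 3, and 4 (prior 1/4 each): locker 1 is the lowest-numbered option available, probability 1; weight (1/4)·1 = 1/4 each.
The weights sum to 3/4.
So P(the prize voucher in locker 3 | the attendant opened locker 1) = (1/4) / (3/4) = 1/3.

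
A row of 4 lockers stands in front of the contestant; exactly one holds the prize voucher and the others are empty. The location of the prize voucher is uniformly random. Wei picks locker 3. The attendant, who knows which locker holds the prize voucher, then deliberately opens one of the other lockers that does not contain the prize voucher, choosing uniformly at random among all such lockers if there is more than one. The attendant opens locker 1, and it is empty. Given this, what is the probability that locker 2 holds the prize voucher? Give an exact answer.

3/8

Condition on the true location of the prize voucher.
If it is in locker 1 (prior 1/4): the attendant opened locker 1, so this case is ruled out; weight (1/4)·0 = 0.
If it is in either of lockers 2 and 4 (prior 1/4 each): the attendant has 2 equally likely choices, so probability 1/2; weight (1/4)·(1/2) = 1/8 each.
If it is in locker 3 (prior 1/4): the attendant has 3 equally likely choices, so probability 1/3; weight (1/4)·(1/3) = 1/12.
The weights sum to 1/3.
So P(the prize voucher in locker 2 | the attendant opened locker 1) = (1/8) / (1/3) = 3/8.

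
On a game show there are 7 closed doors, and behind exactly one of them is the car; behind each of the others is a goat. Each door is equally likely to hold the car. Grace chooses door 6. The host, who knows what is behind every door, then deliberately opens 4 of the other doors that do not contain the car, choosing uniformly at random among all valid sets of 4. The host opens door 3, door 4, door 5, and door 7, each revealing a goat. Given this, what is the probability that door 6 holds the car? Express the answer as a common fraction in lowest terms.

1/7

Condition on the true location of the car.
If it is behind either of doors 1 and 2 (prior 1/7 each): the host has 5 equally likely choices, so probability 1/5; weight (1/7)·(1/5) = 1/35 each.
If it is behind any of doors 3, 4, 5, and 7 (prior 1/7 each): that door was opened and seen not to hold the prize — ruled out; weight (1/7)·0 = 0 each.
If it is behind door 6 (prior 1/7): the host has 15 equally likely choices, so probability 1/15; weight (1/7)·(1/15) = 1/105.
The weights sum to 1/15.
So P(the car behind door 6 | the host opened door 3, door 4, door 5, and door 7) = (1/105) / (1/15) = 1/7.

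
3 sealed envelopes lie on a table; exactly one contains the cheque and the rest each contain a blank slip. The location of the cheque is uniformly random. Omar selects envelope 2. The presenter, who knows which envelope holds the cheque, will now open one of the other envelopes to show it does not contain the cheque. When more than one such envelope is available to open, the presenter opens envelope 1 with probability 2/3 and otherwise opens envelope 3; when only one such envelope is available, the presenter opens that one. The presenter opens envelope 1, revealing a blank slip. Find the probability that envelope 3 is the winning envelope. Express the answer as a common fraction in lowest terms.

3/5

Consider each possible location of the cheque in turn.
If it is in envelope 1 (prior 1/3): the presenter opened envelope 1, so this case is ruled out; weight (1/3)·0 = 0.
If it is in envelope 2 (prior 1/3): envelope 1 is available, opened with probability 2/3; weight (1/3)·(2/3) = 2/9.
If it is in envelope 3 (prior 1/3): only envelope 1 is available, probability 1; weight (1/3)·1 = 1/3.
The weights sum to 5/9.
So P(the cheque in envelope 3 | the presenter opened envelope 1) = (1/3) / (5/9) = 3/5.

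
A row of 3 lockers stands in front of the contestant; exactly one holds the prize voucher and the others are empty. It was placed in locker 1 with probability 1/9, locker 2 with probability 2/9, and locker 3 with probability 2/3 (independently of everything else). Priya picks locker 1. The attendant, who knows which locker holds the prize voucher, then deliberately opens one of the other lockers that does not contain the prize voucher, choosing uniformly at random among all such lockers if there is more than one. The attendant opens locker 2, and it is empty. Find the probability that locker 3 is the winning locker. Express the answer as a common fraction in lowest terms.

Consider each possible location of the prize voucher in turn.
If it is in locker 1 (prior 1/9): the attendant has 2 equally likely choices, so probability 1/2; weight (1/9)·(1/2) = 1/18.
If it is in locker 2 (prior 2/9): the attendant opened locker 2, so this case is ruled out; weight (2/9)·0 = 0.
If it is in locker 3 (prior 2/3): the attendant has no choice, probability 1; weight (2/3)·1 = 2/3.
The weights sum to 13/18.
So P(the prize voucher in locker 3 | the attendant opened locker 2) = (2/3) / (13/18) = 12/13.

12/13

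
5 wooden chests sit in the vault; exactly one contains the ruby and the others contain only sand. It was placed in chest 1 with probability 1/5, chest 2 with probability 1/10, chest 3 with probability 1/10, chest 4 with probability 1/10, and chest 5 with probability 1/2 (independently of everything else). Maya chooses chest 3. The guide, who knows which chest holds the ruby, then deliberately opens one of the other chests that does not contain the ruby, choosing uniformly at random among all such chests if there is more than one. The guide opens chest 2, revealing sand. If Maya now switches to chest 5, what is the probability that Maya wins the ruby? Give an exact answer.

4/7

Consider each possible location of the ruby in turn.
If it is in chest 1 (prior 1/5): the guide has 3 equally likely choices, so probability 1/3; weight (1/5)·(1/3) = 1/15.
If it is in chest 2 (prior 1/10): the guide opened chest 2, so this case is ruled out; weight (1/10)·0 = 0.
If it is in chest 3 (prior 1/10): the guide has 4 equally likely choices, so probability 1/4; weight (1/10)·(1/4) = 1/40.
If it is in chest 4 (prior 1/10): the guide has 3 equally likely choices, so probability 1/3; weight (1/10)·(1/3) = 1/30.
If it is in chest 5 (prior 1/2): the guide has 3 equally likely choices, so probability 1/3; weight (1/2)·(1/3) = 1/6.
The weights sum to 7/24.
So P(the ruby in chest 5 | the guide opened chest 2) = (1/6) / (7/24) = 4/7.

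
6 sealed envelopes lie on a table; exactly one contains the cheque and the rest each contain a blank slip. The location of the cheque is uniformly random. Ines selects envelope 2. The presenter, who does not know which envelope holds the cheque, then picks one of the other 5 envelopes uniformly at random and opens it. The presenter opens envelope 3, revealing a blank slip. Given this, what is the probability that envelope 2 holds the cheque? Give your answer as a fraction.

Because the presenter chose which envelope to open without knowing where the cheque is, the choice is independent of the prize location. Learning that envelope 3 does not hold the cheque simply rules out that one location and leaves the remaining 5 envelopes still equally likely by symmetry.
So P(the cheque in envelope 2) = 1/5.

1/5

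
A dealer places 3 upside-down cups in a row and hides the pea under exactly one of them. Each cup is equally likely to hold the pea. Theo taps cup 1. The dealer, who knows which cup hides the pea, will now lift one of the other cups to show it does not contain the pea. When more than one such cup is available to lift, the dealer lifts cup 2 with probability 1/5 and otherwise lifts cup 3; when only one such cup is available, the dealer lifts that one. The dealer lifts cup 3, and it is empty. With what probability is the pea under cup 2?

5/9

Condition on the true location of the pea.
If it is under cup 1 (prior 1/3): cup 2 is available but not opened, probability 4/5; weight (1/3)·(4/5) = 4/15.
If it is under cup 2 (prior 1/3): only cup 3 is available, probability 1; weight (1/3)·1 = 1/3.
If it is under cup 3 (prior 1/3): the dealer opened cup 3, so this case is ruled out; weight (1/3)·0 = 0.
The weights sum to 3/5.
So P(the pea under cup 2 | the dealer opened cup 3) = (1/3) / (3/5) = 5/9.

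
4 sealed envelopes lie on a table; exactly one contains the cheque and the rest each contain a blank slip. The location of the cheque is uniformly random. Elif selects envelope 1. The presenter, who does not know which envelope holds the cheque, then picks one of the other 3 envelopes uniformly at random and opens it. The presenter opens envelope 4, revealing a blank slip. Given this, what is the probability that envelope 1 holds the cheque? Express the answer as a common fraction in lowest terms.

1/3

Because the presenter chose which envelope to open without knowing where the cheque is, the choice is independent of the prize location. Learning that envelope 4 does not hold the cheque simply rules out that one location and leaves the remaining 3 envelopes still equally likely by symmetry.
So P(the cheque in envelope 1) = 1/3.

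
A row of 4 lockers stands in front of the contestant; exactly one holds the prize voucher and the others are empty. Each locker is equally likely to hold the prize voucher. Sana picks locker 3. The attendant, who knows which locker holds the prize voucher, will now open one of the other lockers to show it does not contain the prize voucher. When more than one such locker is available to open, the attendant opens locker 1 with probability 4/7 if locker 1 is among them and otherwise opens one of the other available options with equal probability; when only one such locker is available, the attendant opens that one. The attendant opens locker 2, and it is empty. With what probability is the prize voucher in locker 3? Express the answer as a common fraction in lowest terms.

3/16

Apply Bayes' rule, conditioning on where the prize voucher actually is.
If it is in locker 1 (prior 1/4): locker 1 holds the prize so is unavailable; the attendant chooses uniformly among the 2 others, probability 1/2; weight (1/4)·(1/2) = 1/8.
If it is in locker 2 (prior 1/4): the attendant opened locker 2, so this case is ruled out; weight (1/4)·0 = 0.
If it is in locker 3 (prior 1/4): locker 1 is available but not opened; locker 2 gets probability (1 − 4/7)/2 = 3/14; weight (1/4)·(3/14) = 3/56.
If it is in locker 4 (prior 1/4): locker 1 is available but not opened, probability 3/7; weight (1/4)·(3/7) = 3/28.
The weights sum to 2/7.
So P(the prize voucher in locker 3 | the attendant opened locker 2) = (3/56) / (2/7) = 3/16.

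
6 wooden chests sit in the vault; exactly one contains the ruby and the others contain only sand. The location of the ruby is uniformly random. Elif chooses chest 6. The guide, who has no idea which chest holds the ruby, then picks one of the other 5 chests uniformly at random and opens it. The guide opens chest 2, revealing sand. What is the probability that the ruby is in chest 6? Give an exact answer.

1/5

Because the guide chose which chest to open without knowing where the ruby is, the choice is independent of the prize location. Learning that chest 2 does not hold the ruby simply rules out that one location and leaves the remaining 5 chests still equally likely by symmetry.
So P(the ruby in chest 6) = 1/5.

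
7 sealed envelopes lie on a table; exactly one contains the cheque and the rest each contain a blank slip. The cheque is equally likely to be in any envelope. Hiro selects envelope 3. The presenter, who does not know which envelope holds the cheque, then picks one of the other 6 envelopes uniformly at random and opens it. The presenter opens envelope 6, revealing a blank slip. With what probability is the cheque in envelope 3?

Consider each possible location of the cheque in turn.
If it is in any of envelopes 1, 2, 3, 4, 5, and 7 (prior 1/7 each): the presenter picks envelope 6 with probability 1/6 regardless, and it is not the prize; weight (1/7)·(1/6) = 1/42 each.
If it is in envelope 6 (prior 1/7): the presenter opened envelope 6, so this case is ruled out; weight (1/7)·0 = 0.
The weights sum to 1/7.
So P(the cheque in envelope 3 | the presenter opened envelope 6) = (1/42) / (1/7) = 1/6.

1/6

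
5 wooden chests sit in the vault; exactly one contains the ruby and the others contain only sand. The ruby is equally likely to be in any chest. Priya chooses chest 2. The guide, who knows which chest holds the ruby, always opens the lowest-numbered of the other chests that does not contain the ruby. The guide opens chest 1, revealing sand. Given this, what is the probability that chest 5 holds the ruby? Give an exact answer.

Condition on the true location of the ruby.
If it is in chest 1 (prior 1/5): the guide opened chest 1, so this case is ruled out; weight (1/5)·0 = 0.
If it is in any of chests 2, 3, 4, and 5 (prior 1/5 each): chest 1 is the lowest-numbered option available, probability 1; weight (1/5)·1 = 1/5 each.
The weights sum to 4/5.
So P(the ruby in chest 5 | the guide opened chest 1) = (1/5) / (4/5) = 1/4.

1/4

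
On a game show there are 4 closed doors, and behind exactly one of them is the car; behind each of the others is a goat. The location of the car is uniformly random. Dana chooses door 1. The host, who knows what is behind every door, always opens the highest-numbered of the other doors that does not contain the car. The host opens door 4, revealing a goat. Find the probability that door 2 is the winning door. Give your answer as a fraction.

1/3

Condition on the true location of the car.
If it is behind any of doors 1, 2, and 3 (prior 1/4 each): door 4 is the highest-numbered option available, probability 1; weight (1/4)·1 = 1/4 each.
If it is behind door 4 (prior 1/4): the host opened door 4, so this case is ruled out; weight (1/4)·0 = 0.
The weights sum to 3/4.
So P(the car behind door 2 | the host opened door 4) = (1/4) / (3/4) = 1/3.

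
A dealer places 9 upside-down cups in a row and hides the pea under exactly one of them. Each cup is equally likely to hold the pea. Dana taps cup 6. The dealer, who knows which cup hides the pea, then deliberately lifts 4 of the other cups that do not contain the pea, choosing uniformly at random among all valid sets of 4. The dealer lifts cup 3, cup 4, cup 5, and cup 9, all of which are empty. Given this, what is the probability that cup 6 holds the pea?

Condition on the true location of the pea.
If it is under any of cups 1, 2, 7, and 8 (prior 1/9 each): the dealer has 35 equally likely choices, so probability 1/35; weight (1/9)·(1/35) = 1/315 each.
If it is under any of cups 3, 4, 5, and 9 (prior 1/9 each): that cup was opened and seen not to hold the prize — ruled out; weight (1/9)·0 = 0 each.
If it is under cup 6 (prior 1/9): the dealer has 70 equally likely choices, so probability 1/70; weight (1/9)·(1/70) = 1/630.
The weights sum to 1/70.
So P(the pea under cup 6 | the dealer opened cup 3, cup 4, cup 5, and cup 9) = (1/630) / (1/70) = 1/9.

1/9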